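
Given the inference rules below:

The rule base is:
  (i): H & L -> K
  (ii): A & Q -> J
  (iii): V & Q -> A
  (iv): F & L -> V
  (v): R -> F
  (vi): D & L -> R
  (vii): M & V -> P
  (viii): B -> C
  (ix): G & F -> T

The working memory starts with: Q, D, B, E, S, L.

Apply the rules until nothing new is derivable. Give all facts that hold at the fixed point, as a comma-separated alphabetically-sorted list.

[1] (vi) [D & L -> R]; (viii) [B -> C]. ⇒ new: R, C.
[2] (v) [R -> F]. ⇒ new: F.
[3] (iv) [F & L -> V]. ⇒ new: V.
[4] (iii) [V & Q -> A]. ⇒ new: A.
[5] (ii) [A & Q -> J]. ⇒ new: J.

A, B, C, D, E, F, J, L, Q, R, S, V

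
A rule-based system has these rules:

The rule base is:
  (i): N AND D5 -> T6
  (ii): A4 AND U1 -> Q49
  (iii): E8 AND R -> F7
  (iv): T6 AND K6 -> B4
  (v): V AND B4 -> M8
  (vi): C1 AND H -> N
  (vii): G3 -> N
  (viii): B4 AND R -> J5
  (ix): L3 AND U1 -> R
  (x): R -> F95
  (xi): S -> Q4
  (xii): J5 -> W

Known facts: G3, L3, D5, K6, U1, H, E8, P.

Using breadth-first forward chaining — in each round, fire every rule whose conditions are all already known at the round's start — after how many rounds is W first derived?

Round 1 — (vii), (ix), derive N, R.
Round 2 — (i), (iii), (x), derive T6, F7, F95.
Round 3 — (iv), derive B4.
Round 4 — (viii), derive J5.
Round 5 — (xii), derive W.
W first appears in round 5.

5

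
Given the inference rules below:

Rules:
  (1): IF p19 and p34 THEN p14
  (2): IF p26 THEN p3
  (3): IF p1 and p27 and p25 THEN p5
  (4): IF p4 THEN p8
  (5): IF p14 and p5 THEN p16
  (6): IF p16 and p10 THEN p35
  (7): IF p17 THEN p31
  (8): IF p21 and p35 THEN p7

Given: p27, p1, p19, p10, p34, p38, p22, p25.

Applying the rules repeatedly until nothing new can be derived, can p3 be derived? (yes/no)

Round 1: (1) [IF p19 and p34 THEN p14]; (3) [IF p1 and p27 and p25 THEN p5]. New: p14, p5.
Round 2: (5) [IF p14 and p5 THEN p16]. New: p16.
Round 3: (6) [IF p16 and p10 THEN p35]. New: p35.
Fixed point reached. p3 is concluded only by (2); (2) needs p26 (never derived).

no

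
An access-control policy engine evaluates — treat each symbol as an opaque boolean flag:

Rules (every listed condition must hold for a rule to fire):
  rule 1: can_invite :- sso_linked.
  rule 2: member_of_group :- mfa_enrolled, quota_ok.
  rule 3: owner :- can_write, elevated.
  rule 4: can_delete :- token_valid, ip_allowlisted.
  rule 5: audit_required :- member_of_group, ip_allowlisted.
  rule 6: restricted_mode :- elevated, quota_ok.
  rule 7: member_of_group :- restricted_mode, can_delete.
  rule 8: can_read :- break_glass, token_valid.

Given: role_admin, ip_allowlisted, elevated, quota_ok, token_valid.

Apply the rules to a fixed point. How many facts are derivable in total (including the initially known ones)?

9

Round 1 fires rule 4, rule 6, giving can_delete, restricted_mode.
Round 2 fires rule 7, giving member_of_group.
Round 3 fires rule 5, giving audit_required.
Closure: {audit_required, can_delete, elevated, ip_allowlisted, member_of_group, quota_ok, restricted_mode, role_admin, token_valid} — 9 facts.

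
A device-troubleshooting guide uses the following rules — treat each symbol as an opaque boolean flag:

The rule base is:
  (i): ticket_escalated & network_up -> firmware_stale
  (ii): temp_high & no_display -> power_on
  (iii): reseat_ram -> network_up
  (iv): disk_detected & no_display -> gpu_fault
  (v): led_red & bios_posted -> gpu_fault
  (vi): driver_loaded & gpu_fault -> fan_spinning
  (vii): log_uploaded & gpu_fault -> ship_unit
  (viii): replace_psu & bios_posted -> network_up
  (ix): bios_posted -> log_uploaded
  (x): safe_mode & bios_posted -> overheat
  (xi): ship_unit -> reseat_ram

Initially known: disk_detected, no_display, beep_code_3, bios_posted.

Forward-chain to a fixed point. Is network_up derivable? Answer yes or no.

yes

Round 1: (iv) [disk_detected & no_display -> gpu_fault]; (ix) [bios_posted -> log_uploaded]. New: gpu_fault, log_uploaded.
Round 2: (vii) [log_uploaded & gpu_fault -> ship_unit]. New: ship_unit.
Round 3: (xi) [ship_unit -> reseat_ram]. New: reseat_ram.
Round 4: (iii) [reseat_ram -> network_up]. New: network_up.
network_up appears in round 4, so it is derivable.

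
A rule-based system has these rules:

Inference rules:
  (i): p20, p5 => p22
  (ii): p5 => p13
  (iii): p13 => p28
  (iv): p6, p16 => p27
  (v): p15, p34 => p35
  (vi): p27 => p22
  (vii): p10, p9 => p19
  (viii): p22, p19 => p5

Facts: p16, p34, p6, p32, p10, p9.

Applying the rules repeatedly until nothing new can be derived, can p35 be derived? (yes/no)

Round 1 — (iv), (vii), derive p27, p19.
Round 2 — (vi), derive p22.
Round 3 — (viii), derive p5.
Round 4 — (ii), derive p13.
Round 5 — (iii), derive p28.
Fixed point reached. p35 is concluded only by (v); (v) needs p15 (never derived).

no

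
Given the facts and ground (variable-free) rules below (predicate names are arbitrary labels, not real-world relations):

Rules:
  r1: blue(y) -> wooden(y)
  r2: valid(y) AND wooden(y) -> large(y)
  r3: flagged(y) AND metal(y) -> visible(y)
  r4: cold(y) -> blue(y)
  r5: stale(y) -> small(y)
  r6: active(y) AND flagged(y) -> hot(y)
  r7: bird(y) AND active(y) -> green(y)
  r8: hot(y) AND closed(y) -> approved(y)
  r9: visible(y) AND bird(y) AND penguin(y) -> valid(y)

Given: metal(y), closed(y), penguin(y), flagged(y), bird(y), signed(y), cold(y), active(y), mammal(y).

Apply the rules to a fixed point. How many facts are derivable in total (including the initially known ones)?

Round 1: r3 [flagged(y) AND metal(y) -> visible(y)]; r4 [cold(y) -> blue(y)]; r6 [active(y) AND flagged(y) -> hot(y)]; r7 [bird(y) AND active(y) -> green(y)]. New: visible(y), blue(y), hot(y), green(y).
Round 2: r1 [blue(y) -> wooden(y)]; r8 [hot(y) AND closed(y) -> approved(y)]; r9 [visible(y) AND bird(y) AND penguin(y) -> valid(y)]. New: wooden(y), approved(y), valid(y).
Round 3: r2 [valid(y) AND wooden(y) -> large(y)]. New: large(y).
Closure: {active(y), approved(y), bird(y), blue(y), closed(y), cold(y), flagged(y), green(y), hot(y), large(y), mammal(y), metal(y), penguin(y), signed(y), valid(y), visible(y), wooden(y)} — 17 facts.

17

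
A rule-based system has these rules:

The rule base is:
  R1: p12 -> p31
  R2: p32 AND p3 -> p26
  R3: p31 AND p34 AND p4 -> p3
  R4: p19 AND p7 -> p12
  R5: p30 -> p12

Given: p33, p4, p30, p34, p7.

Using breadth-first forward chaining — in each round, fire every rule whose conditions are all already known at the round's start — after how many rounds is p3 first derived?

[1] R5 [p30 -> p12]. ⇒ new: p12.
[2] R1 [p12 -> p31]. ⇒ new: p31.
[3] R3 [p31 AND p34 AND p4 -> p3]. ⇒ new: p3.
p3 first appears in round 3.

3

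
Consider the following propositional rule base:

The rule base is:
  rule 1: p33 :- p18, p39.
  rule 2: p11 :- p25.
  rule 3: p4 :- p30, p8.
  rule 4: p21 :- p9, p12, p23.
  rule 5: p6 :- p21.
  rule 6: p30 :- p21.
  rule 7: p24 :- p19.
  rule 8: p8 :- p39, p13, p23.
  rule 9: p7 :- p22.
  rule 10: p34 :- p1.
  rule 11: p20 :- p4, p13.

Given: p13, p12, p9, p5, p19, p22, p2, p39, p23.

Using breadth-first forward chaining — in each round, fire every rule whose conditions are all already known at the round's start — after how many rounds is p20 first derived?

[1] rule 4 [p21 :- p9, p12, p23.]; rule 7 [p24 :- p19.]; rule 8 [p8 :- p39, p13, p23.]; rule 9 [p7 :- p22.]. ⇒ new: p21, p24, p8, p7.
[2] rule 5 [p6 :- p21.]; rule 6 [p30 :- p21.]. ⇒ new: p6, p30.
[3] rule 3 [p4 :- p30, p8.]. ⇒ new: p4.
[4] rule 11 [p20 :- p4, p13.]. ⇒ new: p20.
p20 first appears in round 4.

4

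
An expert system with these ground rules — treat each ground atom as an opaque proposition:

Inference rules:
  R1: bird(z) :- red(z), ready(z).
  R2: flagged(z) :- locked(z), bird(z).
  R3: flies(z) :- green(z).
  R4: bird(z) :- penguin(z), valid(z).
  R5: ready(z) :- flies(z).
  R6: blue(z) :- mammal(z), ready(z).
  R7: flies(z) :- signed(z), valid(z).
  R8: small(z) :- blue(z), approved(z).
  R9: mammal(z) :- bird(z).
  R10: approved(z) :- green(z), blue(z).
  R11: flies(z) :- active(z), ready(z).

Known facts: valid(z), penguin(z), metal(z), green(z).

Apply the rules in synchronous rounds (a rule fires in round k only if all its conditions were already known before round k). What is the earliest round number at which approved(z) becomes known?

4

[1] R3 [flies(z) :- green(z).]; R4 [bird(z) :- penguin(z), valid(z).]. ⇒ new: flies(z), bird(z).
[2] R5 [ready(z) :- flies(z).]; R9 [mammal(z) :- bird(z).]. ⇒ new: ready(z), mammal(z).
[3] R6 [blue(z) :- mammal(z), ready(z).]. ⇒ new: blue(z).
[4] R10 [approved(z) :- green(z), blue(z).]. ⇒ new: approved(z).
approved(z) first appears in round 4.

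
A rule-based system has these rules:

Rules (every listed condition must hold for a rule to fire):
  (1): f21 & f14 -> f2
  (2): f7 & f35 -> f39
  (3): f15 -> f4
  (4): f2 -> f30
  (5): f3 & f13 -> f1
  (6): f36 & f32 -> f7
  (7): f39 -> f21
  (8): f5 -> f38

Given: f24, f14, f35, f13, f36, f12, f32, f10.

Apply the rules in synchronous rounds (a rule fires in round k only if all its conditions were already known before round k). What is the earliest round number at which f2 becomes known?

4

Round 1 fires (6), giving f7.
Round 2 fires (2), giving f39.
Round 3 fires (7), giving f21.
Round 4 fires (1), giving f2.
f2 first appears in round 4.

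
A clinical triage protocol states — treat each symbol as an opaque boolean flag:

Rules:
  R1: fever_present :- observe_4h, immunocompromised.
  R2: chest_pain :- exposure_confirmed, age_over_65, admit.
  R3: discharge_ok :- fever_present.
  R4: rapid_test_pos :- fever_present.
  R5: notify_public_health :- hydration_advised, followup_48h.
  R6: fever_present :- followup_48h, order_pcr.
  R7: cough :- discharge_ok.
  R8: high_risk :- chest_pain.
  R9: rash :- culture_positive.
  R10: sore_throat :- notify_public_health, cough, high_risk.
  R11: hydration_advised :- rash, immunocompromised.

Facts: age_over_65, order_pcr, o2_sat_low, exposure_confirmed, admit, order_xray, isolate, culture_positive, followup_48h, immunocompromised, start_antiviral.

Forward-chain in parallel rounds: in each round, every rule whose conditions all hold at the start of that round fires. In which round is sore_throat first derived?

Round 1 fires R2, R6, R9, giving chest_pain, fever_present, rash.
Round 2 fires R3, R4, R8, R11, giving discharge_ok, rapid_test_pos, high_risk, hydration_advised.
Round 3 fires R5, R7, giving notify_public_health, cough.
Round 4 fires R10, giving sore_throat.
sore_throat first appears in round 4.

4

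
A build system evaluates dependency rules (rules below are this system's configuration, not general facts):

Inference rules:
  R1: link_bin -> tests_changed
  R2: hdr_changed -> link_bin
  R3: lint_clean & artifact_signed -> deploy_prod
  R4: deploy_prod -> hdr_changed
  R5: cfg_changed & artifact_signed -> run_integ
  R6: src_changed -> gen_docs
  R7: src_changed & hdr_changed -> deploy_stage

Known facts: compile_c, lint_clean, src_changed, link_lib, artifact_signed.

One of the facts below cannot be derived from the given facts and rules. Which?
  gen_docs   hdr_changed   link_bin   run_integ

run_integ

Round 1: R3 [lint_clean & artifact_signed -> deploy_prod]; R6 [src_changed -> gen_docs]. New: deploy_prod, gen_docs.
Round 2: R4 [deploy_prod -> hdr_changed]. New: hdr_changed.
Round 3: R2 [hdr_changed -> link_bin]; R7 [src_changed & hdr_changed -> deploy_stage]. New: link_bin, deploy_stage.
Round 4: R1 [link_bin -> tests_changed]. New: tests_changed.
Derived: gen_docs (round 1), link_bin (round 3), hdr_changed (round 2). run_integ never appears in any round.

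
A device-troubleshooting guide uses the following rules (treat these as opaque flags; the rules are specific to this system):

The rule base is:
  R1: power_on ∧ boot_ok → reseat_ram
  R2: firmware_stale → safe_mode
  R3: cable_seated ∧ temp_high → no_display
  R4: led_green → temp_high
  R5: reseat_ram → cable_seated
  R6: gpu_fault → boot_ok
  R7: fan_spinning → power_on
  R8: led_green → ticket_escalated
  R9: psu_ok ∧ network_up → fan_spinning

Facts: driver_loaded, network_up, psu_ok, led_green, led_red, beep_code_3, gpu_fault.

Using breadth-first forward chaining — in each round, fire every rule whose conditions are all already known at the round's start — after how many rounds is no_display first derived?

5

Round 1 fires R4, R6, R8, R9, giving temp_high, boot_ok, ticket_escalated, fan_spinning.
Round 2 fires R7, giving power_on.
Round 3 fires R1, giving reseat_ram.
Round 4 fires R5, giving cable_seated.
Round 5 fires R3, giving no_display.
no_display first appears in round 5.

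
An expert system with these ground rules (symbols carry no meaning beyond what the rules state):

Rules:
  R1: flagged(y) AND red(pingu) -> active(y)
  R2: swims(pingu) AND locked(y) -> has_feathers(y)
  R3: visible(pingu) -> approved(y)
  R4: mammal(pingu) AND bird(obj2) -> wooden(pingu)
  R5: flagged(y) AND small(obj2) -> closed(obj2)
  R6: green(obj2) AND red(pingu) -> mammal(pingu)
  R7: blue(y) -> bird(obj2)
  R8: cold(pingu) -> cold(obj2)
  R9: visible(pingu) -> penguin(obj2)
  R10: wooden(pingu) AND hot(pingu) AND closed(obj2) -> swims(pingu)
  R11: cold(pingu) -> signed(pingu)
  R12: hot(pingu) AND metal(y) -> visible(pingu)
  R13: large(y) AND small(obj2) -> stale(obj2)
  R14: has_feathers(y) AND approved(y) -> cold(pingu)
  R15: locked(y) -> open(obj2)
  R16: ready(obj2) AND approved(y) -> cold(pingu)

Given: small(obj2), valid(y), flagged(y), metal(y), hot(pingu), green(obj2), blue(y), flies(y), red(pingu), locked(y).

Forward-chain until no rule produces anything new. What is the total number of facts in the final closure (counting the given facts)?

[1] R1 [flagged(y) AND red(pingu) -> active(y)]; R5 [flagged(y) AND small(obj2) -> closed(obj2)]; R6 [green(obj2) AND red(pingu) -> mammal(pingu)]; R7 [blue(y) -> bird(obj2)]; R12 [hot(pingu) AND metal(y) -> visible(pingu)]; R15 [locked(y) -> open(obj2)]. ⇒ new: active(y), closed(obj2), mammal(pingu), bird(obj2), visible(pingu), open(obj2).
[2] R3 [visible(pingu) -> approved(y)]; R4 [mammal(pingu) AND bird(obj2) -> wooden(pingu)]; R9 [visible(pingu) -> penguin(obj2)]. ⇒ new: approved(y), wooden(pingu), penguin(obj2).
[3] R10 [wooden(pingu) AND hot(pingu) AND closed(obj2) -> swims(pingu)]. ⇒ new: swims(pingu).
[4] R2 [swims(pingu) AND locked(y) -> has_feathers(y)]. ⇒ new: has_feathers(y).
[5] R14 [has_feathers(y) AND approved(y) -> cold(pingu)]. ⇒ new: cold(pingu).
[6] R8 [cold(pingu) -> cold(obj2)]; R11 [cold(pingu) -> signed(pingu)]. ⇒ new: cold(obj2), signed(pingu).
Closure: {active(y), approved(y), bird(obj2), blue(y), closed(obj2), cold(obj2), cold(pingu), flagged(y), flies(y), green(obj2), has_feathers(y), hot(pingu), locked(y), mammal(pingu), metal(y), open(obj2), penguin(obj2), red(pingu), signed(pingu), small(obj2), swims(pingu), valid(y), visible(pingu), wooden(pingu)} — 24 facts.

24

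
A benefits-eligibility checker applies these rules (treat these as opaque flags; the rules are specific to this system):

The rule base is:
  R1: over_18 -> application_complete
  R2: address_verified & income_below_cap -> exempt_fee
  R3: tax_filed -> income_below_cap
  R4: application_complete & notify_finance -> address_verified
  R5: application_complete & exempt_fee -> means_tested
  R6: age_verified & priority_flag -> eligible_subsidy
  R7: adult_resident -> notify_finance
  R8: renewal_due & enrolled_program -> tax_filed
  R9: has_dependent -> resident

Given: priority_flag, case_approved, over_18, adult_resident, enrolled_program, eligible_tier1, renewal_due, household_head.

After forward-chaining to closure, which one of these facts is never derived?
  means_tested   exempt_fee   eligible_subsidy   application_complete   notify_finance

eligible_subsidy

Round 1: R1 [over_18 -> application_complete]; R7 [adult_resident -> notify_finance]; R8 [renewal_due & enrolled_program -> tax_filed]. Adds application_complete, notify_finance, tax_filed.
Round 2: R3 [tax_filed -> income_below_cap]; R4 [application_complete & notify_finance -> address_verified]. Adds income_below_cap, address_verified.
Round 3: R2 [address_verified & income_below_cap -> exempt_fee]. Adds exempt_fee.
Round 4: R5 [application_complete & exempt_fee -> means_tested]. Adds means_tested.
Derived: notify_finance (round 1), application_complete (round 1), means_tested (round 4), exempt_fee (round 3). eligible_subsidy never appears in any round.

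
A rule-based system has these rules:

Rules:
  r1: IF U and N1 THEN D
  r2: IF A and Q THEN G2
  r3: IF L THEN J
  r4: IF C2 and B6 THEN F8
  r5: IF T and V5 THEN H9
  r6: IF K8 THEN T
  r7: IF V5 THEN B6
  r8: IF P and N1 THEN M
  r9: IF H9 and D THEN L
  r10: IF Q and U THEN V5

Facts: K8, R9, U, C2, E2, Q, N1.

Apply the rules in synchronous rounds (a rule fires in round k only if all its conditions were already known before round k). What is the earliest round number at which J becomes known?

[1] r1 [IF U and N1 THEN D]; r6 [IF K8 THEN T]; r10 [IF Q and U THEN V5]. ⇒ new: D, T, V5.
[2] r5 [IF T and V5 THEN H9]; r7 [IF V5 THEN B6]. ⇒ new: H9, B6.
[3] r4 [IF C2 and B6 THEN F8]; r9 [IF H9 and D THEN L]. ⇒ new: F8, L.
[4] r3 [IF L THEN J]. ⇒ new: J.
J first appears in round 4.

4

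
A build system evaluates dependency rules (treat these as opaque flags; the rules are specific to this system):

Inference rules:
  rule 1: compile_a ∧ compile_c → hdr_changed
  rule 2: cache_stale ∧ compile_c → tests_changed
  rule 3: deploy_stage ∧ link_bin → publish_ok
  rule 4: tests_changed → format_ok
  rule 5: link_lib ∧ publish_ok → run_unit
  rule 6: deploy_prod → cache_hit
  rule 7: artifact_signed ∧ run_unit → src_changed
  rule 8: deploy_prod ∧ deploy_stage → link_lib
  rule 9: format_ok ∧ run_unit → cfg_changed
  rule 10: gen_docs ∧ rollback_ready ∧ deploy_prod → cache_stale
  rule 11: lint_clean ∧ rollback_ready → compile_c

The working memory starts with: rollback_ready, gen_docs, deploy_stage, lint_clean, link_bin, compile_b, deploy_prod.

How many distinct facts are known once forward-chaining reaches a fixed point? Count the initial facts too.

16

Round 1 — rule 3, rule 6, rule 8, rule 10, rule 11, derive publish_ok, cache_hit, link_lib, cache_stale, compile_c.
Round 2 — rule 2, rule 5, derive tests_changed, run_unit.
Round 3 — rule 4, derive format_ok.
Round 4 — rule 9, derive cfg_changed.
Closure: {cache_hit, cache_stale, cfg_changed, compile_b, compile_c, deploy_prod, deploy_stage, format_ok, gen_docs, link_bin, link_lib, lint_clean, publish_ok, rollback_ready, run_unit, tests_changed} — 16 facts.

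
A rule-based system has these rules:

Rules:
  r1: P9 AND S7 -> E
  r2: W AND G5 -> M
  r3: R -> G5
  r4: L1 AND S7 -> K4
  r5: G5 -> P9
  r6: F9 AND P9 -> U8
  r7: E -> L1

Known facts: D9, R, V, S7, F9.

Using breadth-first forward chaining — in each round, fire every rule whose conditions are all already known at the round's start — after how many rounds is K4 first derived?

5

Round 1 — r3, derive G5.
Round 2 — r5, derive P9.
Round 3 — r1, r6, derive E, U8.
Round 4 — r7, derive L1.
Round 5 — r4, derive K4.
K4 first appears in round 5.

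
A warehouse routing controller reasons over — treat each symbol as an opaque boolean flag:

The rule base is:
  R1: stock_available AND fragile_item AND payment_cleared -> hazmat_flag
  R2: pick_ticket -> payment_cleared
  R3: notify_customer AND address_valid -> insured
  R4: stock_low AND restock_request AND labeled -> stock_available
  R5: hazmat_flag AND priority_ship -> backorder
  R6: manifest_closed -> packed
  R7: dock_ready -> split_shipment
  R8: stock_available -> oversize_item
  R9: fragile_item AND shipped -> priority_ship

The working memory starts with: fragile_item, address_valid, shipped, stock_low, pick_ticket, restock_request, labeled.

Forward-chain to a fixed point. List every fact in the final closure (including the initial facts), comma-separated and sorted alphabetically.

address_valid, backorder, fragile_item, hazmat_flag, labeled, oversize_item, payment_cleared, pick_ticket, priority_ship, restock_request, shipped, stock_available, stock_low

Round 1: R2 [pick_ticket -> payment_cleared]; R4 [stock_low AND restock_request AND labeled -> stock_available]; R9 [fragile_item AND shipped -> priority_ship]. Adds payment_cleared, stock_available, priority_ship.
Round 2: R1 [stock_available AND fragile_item AND payment_cleared -> hazmat_flag]; R8 [stock_available -> oversize_item]. Adds hazmat_flag, oversize_item.
Round 3: R5 [hazmat_flag AND priority_ship -> backorder]. Adds backorder.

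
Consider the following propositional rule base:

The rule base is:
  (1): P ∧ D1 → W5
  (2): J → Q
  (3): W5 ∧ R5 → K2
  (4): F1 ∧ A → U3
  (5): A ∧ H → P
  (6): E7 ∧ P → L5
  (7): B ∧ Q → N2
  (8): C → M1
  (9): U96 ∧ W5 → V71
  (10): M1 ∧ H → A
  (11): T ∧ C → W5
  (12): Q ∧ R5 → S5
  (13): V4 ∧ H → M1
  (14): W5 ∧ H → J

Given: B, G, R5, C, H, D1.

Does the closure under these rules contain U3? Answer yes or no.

Round 1: (8) [C → M1]. Adds M1.
Round 2: (10) [M1 ∧ H → A]. Adds A.
Round 3: (5) [A ∧ H → P]. Adds P.
Round 4: (1) [P ∧ D1 → W5]. Adds W5.
Round 5: (3) [W5 ∧ R5 → K2]; (14) [W5 ∧ H → J]. Adds K2, J.
Round 6: (2) [J → Q]. Adds Q.
Round 7: (7) [B ∧ Q → N2]; (12) [Q ∧ R5 → S5]. Adds N2, S5.
Fixed point reached. U3 is concluded only by (4); (4) needs F1 (never derived).

no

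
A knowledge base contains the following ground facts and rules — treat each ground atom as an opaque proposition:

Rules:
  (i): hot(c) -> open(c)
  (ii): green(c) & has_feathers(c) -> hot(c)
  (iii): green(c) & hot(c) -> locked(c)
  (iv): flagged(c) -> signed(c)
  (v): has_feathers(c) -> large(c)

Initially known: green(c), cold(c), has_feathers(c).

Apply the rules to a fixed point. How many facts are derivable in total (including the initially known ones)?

7

Round 1 fires (ii), (v), giving hot(c), large(c).
Round 2 fires (i), (iii), giving open(c), locked(c).
Closure: {cold(c), green(c), has_feathers(c), hot(c), large(c), locked(c), open(c)} — 7 facts.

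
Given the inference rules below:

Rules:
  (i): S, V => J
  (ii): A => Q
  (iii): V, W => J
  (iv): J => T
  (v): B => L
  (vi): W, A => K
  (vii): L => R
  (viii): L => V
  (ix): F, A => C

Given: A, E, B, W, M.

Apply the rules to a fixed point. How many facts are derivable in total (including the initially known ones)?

Round 1: (ii) [A => Q]; (v) [B => L]; (vi) [W, A => K]. Adds Q, L, K.
Round 2: (vii) [L => R]; (viii) [L => V]. Adds R, V.
Round 3: (iii) [V, W => J]. Adds J.
Round 4: (iv) [J => T]. Adds T.
Closure: {A, B, E, J, K, L, M, Q, R, T, V, W} — 12 facts.

12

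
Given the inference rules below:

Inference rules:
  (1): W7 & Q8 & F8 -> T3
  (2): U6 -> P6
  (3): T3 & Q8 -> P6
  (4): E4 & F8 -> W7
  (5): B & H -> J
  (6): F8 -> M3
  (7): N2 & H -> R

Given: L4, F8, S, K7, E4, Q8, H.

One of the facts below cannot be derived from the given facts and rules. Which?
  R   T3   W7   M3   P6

R

[1] (4) [E4 & F8 -> W7]; (6) [F8 -> M3]. ⇒ new: W7, M3.
[2] (1) [W7 & Q8 & F8 -> T3]. ⇒ new: T3.
[3] (3) [T3 & Q8 -> P6]. ⇒ new: P6.
Derived: P6 (round 3), M3 (round 1), W7 (round 1), T3 (round 2). R never appears in any round.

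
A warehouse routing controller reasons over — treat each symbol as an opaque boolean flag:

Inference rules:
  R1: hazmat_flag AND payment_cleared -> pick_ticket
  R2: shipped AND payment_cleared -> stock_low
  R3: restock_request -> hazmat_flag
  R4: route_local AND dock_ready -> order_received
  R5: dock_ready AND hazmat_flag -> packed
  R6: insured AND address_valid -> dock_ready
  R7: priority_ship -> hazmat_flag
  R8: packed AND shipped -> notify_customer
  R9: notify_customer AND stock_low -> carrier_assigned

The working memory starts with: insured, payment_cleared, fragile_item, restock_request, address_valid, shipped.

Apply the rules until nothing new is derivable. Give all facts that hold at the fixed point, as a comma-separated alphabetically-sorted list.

address_valid, carrier_assigned, dock_ready, fragile_item, hazmat_flag, insured, notify_customer, packed, payment_cleared, pick_ticket, restock_request, shipped, stock_low

[1] R2 [shipped AND payment_cleared -> stock_low]; R3 [restock_request -> hazmat_flag]; R6 [insured AND address_valid -> dock_ready]. ⇒ new: stock_low, hazmat_flag, dock_ready.
[2] R1 [hazmat_flag AND payment_cleared -> pick_ticket]; R5 [dock_ready AND hazmat_flag -> packed]. ⇒ new: pick_ticket, packed.
[3] R8 [packed AND shipped -> notify_customer]. ⇒ new: notify_customer.
[4] R9 [notify_customer AND stock_low -> carrier_assigned]. ⇒ new: carrier_assigned.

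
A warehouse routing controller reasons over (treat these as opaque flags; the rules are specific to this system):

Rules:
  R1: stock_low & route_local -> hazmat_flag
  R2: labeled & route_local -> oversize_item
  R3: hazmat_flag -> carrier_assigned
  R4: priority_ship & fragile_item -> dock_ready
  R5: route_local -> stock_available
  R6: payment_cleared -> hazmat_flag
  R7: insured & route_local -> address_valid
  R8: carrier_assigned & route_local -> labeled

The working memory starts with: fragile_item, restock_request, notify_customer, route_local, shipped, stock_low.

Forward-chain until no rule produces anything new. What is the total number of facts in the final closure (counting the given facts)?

Round 1: R1 [stock_low & route_local -> hazmat_flag]; R5 [route_local -> stock_available]. Adds hazmat_flag, stock_available.
Round 2: R3 [hazmat_flag -> carrier_assigned]. Adds carrier_assigned.
Round 3: R8 [carrier_assigned & route_local -> labeled]. Adds labeled.
Round 4: R2 [labeled & route_local -> oversize_item]. Adds oversize_item.
Closure: {carrier_assigned, fragile_item, hazmat_flag, labeled, notify_customer, oversize_item, restock_request, route_local, shipped, stock_available, stock_low} — 11 facts.

11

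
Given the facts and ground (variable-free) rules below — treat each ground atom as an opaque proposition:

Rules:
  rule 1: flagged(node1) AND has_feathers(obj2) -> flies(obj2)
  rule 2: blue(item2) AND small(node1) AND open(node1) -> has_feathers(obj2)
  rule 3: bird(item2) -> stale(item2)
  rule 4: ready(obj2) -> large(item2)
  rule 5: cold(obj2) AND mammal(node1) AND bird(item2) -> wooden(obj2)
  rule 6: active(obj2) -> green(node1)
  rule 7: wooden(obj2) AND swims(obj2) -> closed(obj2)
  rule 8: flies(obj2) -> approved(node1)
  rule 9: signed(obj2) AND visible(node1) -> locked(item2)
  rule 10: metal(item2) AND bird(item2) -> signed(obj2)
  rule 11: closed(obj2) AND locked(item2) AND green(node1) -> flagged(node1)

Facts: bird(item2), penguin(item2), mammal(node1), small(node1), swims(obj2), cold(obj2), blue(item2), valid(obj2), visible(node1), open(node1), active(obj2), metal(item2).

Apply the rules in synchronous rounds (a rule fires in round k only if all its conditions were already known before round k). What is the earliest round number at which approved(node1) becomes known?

Round 1: rule 2 [blue(item2) AND small(node1) AND open(node1) -> has_feathers(obj2)]; rule 3 [bird(item2) -> stale(item2)]; rule 5 [cold(obj2) AND mammal(node1) AND bird(item2) -> wooden(obj2)]; rule 6 [active(obj2) -> green(node1)]; rule 10 [metal(item2) AND bird(item2) -> signed(obj2)]. New: has_feathers(obj2), stale(item2), wooden(obj2), green(node1), signed(obj2).
Round 2: rule 7 [wooden(obj2) AND swims(obj2) -> closed(obj2)]; rule 9 [signed(obj2) AND visible(node1) -> locked(item2)]. New: closed(obj2), locked(item2).
Round 3: rule 11 [closed(obj2) AND locked(item2) AND green(node1) -> flagged(node1)]. New: flagged(node1).
Round 4: rule 1 [flagged(node1) AND has_feathers(obj2) -> flies(obj2)]. New: flies(obj2).
Round 5: rule 8 [flies(obj2) -> approved(node1)]. New: approved(node1).
approved(node1) first appears in round 5.

5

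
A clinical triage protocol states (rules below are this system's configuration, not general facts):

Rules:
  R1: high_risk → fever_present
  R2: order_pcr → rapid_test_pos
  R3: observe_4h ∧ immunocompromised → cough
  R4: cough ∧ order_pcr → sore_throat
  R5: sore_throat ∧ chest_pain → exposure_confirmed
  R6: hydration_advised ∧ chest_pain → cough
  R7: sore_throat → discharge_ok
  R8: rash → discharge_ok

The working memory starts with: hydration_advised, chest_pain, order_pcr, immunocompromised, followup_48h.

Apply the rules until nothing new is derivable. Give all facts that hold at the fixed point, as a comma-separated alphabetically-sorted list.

[1] R2 [order_pcr → rapid_test_pos]; R6 [hydration_advised ∧ chest_pain → cough]. ⇒ new: rapid_test_pos, cough.
[2] R4 [cough ∧ order_pcr → sore_throat]. ⇒ new: sore_throat.
[3] R5 [sore_throat ∧ chest_pain → exposure_confirmed]; R7 [sore_throat → discharge_ok]. ⇒ new: exposure_confirmed, discharge_ok.

chest_pain, cough, discharge_ok, exposure_confirmed, followup_48h, hydration_advised, immunocompromised, order_pcr, rapid_test_pos, sore_throat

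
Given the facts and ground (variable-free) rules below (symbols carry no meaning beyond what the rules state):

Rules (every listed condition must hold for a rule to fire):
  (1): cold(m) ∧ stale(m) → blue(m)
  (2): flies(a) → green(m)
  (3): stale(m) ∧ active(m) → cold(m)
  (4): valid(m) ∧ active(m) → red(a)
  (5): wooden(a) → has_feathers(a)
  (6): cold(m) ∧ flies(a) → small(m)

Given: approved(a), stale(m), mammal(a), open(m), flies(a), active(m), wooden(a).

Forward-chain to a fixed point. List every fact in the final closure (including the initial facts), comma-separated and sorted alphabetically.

Round 1: (2) [flies(a) → green(m)]; (3) [stale(m) ∧ active(m) → cold(m)]; (5) [wooden(a) → has_feathers(a)]. Adds green(m), cold(m), has_feathers(a).
Round 2: (1) [cold(m) ∧ stale(m) → blue(m)]; (6) [cold(m) ∧ flies(a) → small(m)]. Adds blue(m), small(m).

active(m), approved(a), blue(m), cold(m), flies(a), green(m), has_feathers(a), mammal(a), open(m), small(m), stale(m), wooden(a)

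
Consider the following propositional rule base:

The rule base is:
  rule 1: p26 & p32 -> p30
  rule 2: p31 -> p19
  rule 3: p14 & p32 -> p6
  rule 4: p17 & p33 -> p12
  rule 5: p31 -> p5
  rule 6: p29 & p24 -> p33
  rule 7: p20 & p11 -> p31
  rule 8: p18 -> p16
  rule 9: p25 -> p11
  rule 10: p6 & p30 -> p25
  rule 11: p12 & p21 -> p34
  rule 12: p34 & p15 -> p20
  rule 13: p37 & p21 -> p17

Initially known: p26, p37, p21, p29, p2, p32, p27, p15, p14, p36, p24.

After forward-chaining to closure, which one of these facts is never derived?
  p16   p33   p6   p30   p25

Round 1 fires rule 1, rule 3, rule 6, rule 13, giving p30, p6, p33, p17.
Round 2 fires rule 4, rule 10, giving p12, p25.
Round 3 fires rule 9, rule 11, giving p11, p34.
Round 4 fires rule 12, giving p20.
Round 5 fires rule 7, giving p31.
Round 6 fires rule 2, rule 5, giving p19, p5.
Derived: p25 (round 2), p33 (round 1), p30 (round 1), p6 (round 1). p16 never appears in any round.

p16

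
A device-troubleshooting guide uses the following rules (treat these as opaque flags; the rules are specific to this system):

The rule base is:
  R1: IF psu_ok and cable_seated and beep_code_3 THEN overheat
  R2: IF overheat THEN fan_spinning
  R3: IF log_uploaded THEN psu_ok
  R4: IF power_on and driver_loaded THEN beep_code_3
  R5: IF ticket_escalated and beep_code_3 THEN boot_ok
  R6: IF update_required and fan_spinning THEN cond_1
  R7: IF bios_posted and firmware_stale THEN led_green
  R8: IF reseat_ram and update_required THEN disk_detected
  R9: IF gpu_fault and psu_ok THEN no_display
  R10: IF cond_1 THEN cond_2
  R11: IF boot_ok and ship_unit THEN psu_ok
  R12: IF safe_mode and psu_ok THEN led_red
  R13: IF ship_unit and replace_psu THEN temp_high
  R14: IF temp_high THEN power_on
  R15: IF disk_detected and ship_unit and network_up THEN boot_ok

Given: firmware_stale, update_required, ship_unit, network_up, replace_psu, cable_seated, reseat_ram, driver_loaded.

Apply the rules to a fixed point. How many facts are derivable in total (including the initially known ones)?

18

[1] R8 [IF reseat_ram and update_required THEN disk_detected]; R13 [IF ship_unit and replace_psu THEN temp_high]. ⇒ new: disk_detected, temp_high.
[2] R14 [IF temp_high THEN power_on]; R15 [IF disk_detected and ship_unit and network_up THEN boot_ok]. ⇒ new: power_on, boot_ok.
[3] R4 [IF power_on and driver_loaded THEN beep_code_3]; R11 [IF boot_ok and ship_unit THEN psu_ok]. ⇒ new: beep_code_3, psu_ok.
[4] R1 [IF psu_ok and cable_seated and beep_code_3 THEN overheat]. ⇒ new: overheat.
[5] R2 [IF overheat THEN fan_spinning]. ⇒ new: fan_spinning.
[6] R6 [IF update_required and fan_spinning THEN cond_1]. ⇒ new: cond_1.
[7] R10 [IF cond_1 THEN cond_2]. ⇒ new: cond_2.
Closure: {beep_code_3, boot_ok, cable_seated, cond_1, cond_2, disk_detected, driver_loaded, fan_spinning, firmware_stale, network_up, overheat, power_on, psu_ok, replace_psu, reseat_ram, ship_unit, temp_high, update_required} — 18 facts.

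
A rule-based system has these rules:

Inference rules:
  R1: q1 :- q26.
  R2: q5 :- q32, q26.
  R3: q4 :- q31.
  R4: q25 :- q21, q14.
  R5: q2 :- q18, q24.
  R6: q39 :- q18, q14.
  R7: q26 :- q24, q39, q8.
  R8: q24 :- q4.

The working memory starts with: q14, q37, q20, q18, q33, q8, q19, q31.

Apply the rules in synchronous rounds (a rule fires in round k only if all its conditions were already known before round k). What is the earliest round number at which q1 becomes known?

Round 1 — R3, R6, derive q4, q39.
Round 2 — R8, derive q24.
Round 3 — R5, R7, derive q2, q26.
Round 4 — R1, derive q1.
q1 first appears in round 4.

4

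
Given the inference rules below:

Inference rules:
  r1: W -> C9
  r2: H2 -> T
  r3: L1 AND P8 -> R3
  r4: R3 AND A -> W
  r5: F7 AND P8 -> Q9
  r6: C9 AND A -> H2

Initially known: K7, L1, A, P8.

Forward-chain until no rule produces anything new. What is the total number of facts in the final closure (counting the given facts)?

Round 1 fires r3, giving R3.
Round 2 fires r4, giving W.
Round 3 fires r1, giving C9.
Round 4 fires r6, giving H2.
Round 5 fires r2, giving T.
Closure: {A, C9, H2, K7, L1, P8, R3, T, W} — 9 facts.

9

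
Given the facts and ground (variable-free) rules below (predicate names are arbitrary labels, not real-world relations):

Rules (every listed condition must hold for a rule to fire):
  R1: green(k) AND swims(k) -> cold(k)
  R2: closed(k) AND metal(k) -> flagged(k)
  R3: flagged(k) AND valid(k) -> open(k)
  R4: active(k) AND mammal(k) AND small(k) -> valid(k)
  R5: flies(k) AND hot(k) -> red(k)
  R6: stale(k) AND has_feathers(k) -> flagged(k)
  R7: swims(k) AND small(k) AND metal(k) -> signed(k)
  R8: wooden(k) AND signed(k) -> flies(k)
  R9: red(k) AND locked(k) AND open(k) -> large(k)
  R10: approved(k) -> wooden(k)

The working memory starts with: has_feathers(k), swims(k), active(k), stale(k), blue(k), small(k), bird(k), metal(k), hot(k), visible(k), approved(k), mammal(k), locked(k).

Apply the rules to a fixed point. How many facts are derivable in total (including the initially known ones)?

[1] R4 [active(k) AND mammal(k) AND small(k) -> valid(k)]; R6 [stale(k) AND has_feathers(k) -> flagged(k)]; R7 [swims(k) AND small(k) AND metal(k) -> signed(k)]; R10 [approved(k) -> wooden(k)]. ⇒ new: valid(k), flagged(k), signed(k), wooden(k).
[2] R3 [flagged(k) AND valid(k) -> open(k)]; R8 [wooden(k) AND signed(k) -> flies(k)]. ⇒ new: open(k), flies(k).
[3] R5 [flies(k) AND hot(k) -> red(k)]. ⇒ new: red(k).
[4] R9 [red(k) AND locked(k) AND open(k) -> large(k)]. ⇒ new: large(k).
Closure: {active(k), approved(k), bird(k), blue(k), flagged(k), flies(k), has_feathers(k), hot(k), large(k), locked(k), mammal(k), metal(k), open(k), red(k), signed(k), small(k), stale(k), swims(k), valid(k), visible(k), wooden(k)} — 21 facts.

21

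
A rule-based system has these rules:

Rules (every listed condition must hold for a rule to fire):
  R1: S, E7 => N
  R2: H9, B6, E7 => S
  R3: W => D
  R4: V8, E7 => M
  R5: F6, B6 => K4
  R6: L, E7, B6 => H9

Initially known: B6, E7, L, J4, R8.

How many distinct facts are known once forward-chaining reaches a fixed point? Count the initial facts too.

8

Round 1 fires R6, giving H9.
Round 2 fires R2, giving S.
Round 3 fires R1, giving N.
Closure: {B6, E7, H9, J4, L, N, R8, S} — 8 facts.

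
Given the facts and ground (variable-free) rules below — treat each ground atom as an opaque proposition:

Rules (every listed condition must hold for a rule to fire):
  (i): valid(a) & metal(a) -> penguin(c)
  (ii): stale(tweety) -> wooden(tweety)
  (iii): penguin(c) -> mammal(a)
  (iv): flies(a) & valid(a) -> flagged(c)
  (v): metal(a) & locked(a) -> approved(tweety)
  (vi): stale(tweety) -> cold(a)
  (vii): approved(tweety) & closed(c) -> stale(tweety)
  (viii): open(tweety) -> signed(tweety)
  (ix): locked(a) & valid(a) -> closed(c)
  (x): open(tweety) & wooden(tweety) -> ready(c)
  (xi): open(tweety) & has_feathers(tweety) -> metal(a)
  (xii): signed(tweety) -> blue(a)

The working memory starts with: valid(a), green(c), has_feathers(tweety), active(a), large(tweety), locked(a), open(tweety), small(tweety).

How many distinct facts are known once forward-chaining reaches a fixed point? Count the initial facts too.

Round 1: (viii) [open(tweety) -> signed(tweety)]; (ix) [locked(a) & valid(a) -> closed(c)]; (xi) [open(tweety) & has_feathers(tweety) -> metal(a)]. New: signed(tweety), closed(c), metal(a).
Round 2: (i) [valid(a) & metal(a) -> penguin(c)]; (v) [metal(a) & locked(a) -> approved(tweety)]; (xii) [signed(tweety) -> blue(a)]. New: penguin(c), approved(tweety), blue(a).
Round 3: (iii) [penguin(c) -> mammal(a)]; (vii) [approved(tweety) & closed(c) -> stale(tweety)]. New: mammal(a), stale(tweety).
Round 4: (ii) [stale(tweety) -> wooden(tweety)]; (vi) [stale(tweety) -> cold(a)]. New: wooden(tweety), cold(a).
Round 5: (x) [open(tweety) & wooden(tweety) -> ready(c)]. New: ready(c).
Closure: {active(a), approved(tweety), blue(a), closed(c), cold(a), green(c), has_feathers(tweety), large(tweety), locked(a), mammal(a), metal(a), open(tweety), penguin(c), ready(c), signed(tweety), small(tweety), stale(tweety), valid(a), wooden(tweety)} — 19 facts.

19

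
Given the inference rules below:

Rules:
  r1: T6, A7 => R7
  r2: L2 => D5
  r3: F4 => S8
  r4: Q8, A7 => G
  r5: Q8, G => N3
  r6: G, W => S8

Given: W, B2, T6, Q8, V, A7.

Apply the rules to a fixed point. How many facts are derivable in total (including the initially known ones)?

10

Round 1: r1 [T6, A7 => R7]; r4 [Q8, A7 => G]. New: R7, G.
Round 2: r5 [Q8, G => N3]; r6 [G, W => S8]. New: N3, S8.
Closure: {A7, B2, G, N3, Q8, R7, S8, T6, V, W} — 10 facts.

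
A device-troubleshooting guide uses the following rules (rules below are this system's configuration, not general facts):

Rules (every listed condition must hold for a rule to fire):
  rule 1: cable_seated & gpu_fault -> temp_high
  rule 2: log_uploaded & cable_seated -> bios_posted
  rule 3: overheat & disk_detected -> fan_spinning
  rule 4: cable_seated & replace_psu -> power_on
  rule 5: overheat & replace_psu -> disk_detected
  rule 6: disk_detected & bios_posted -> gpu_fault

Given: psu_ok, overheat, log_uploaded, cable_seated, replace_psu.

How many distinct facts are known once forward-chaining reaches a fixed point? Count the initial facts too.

11

[1] rule 2 [log_uploaded & cable_seated -> bios_posted]; rule 4 [cable_seated & replace_psu -> power_on]; rule 5 [overheat & replace_psu -> disk_detected]. ⇒ new: bios_posted, power_on, disk_detected.
[2] rule 3 [overheat & disk_detected -> fan_spinning]; rule 6 [disk_detected & bios_posted -> gpu_fault]. ⇒ new: fan_spinning, gpu_fault.
[3] rule 1 [cable_seated & gpu_fault -> temp_high]. ⇒ new: temp_high.
Closure: {bios_posted, cable_seated, disk_detected, fan_spinning, gpu_fault, log_uploaded, overheat, power_on, psu_ok, replace_psu, temp_high} — 11 facts.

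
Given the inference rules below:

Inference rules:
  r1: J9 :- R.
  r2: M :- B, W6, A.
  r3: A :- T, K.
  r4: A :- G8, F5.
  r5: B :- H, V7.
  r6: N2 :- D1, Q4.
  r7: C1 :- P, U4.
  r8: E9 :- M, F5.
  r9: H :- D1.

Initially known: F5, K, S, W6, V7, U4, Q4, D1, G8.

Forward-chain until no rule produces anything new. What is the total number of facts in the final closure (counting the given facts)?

15

Round 1: r4 [A :- G8, F5.]; r6 [N2 :- D1, Q4.]; r9 [H :- D1.]. New: A, N2, H.
Round 2: r5 [B :- H, V7.]. New: B.
Round 3: r2 [M :- B, W6, A.]. New: M.
Round 4: r8 [E9 :- M, F5.]. New: E9.
Closure: {A, B, D1, E9, F5, G8, H, K, M, N2, Q4, S, U4, V7, W6} — 15 facts.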